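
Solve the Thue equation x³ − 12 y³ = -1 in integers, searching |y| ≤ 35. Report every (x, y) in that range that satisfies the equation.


The equation is x³ - 12y³ = -1. For fixed y, x³ = 12·y³ − 1, so a solution requires the RHS to be a perfect cube.
Strategy: iterate y from -35 to 35, compute RHS = 12·y³ − 1, and check whether it is a (positive or negative) perfect cube.
Check small values of y:
  y = 0: RHS = -1 = (-1)³ ⇒ x = -1 works.
  y = 1: RHS = 11 is not a perfect cube.
  y = -1: RHS = -13 is not a perfect cube.
  y = 2: RHS = 95 is not a perfect cube.
  y = -2: RHS = -97 is not a perfect cube.
  y = 3: RHS = 323 is not a perfect cube.
  y = -3: RHS = -325 is not a perfect cube.
Continuing the search up to |y| = 35 finds no further solutions beyond those listed.
Collected solutions: (-1, 0).

Solutions (with |y| ≤ 35): (-1, 0).


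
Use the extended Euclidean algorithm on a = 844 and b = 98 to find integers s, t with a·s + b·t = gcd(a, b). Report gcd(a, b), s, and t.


Euclidean algorithm on (844, 98) — divide until remainder is 0:
  844 = 8 · 98 + 60
  98 = 1 · 60 + 38
  60 = 1 · 38 + 22
  38 = 1 · 22 + 16
  22 = 1 · 16 + 6
  16 = 2 · 6 + 4
  6 = 1 · 4 + 2
  4 = 2 · 2 + 0
gcd(844, 98) = 2.
Track Bezout coefficients alongside the remainders: start with r₀ = 844 = a·1 + b·0 (s = 1, t = 0) and r₁ = 98 = a·0 + b·1 (s = 0, t = 1); each new remainder r_{k+1} = r_{k-1} − q_k·r_k inherits s_{k+1} = s_{k-1} − q_k·s_k, t_{k+1} = t_{k-1} − q_k·t_k, so r_k = a·s_k + b·t_k at every step:
  q = 8: r = 60, s = 1 − 8·0 = 1, t = 0 − 8·1 = -8  (check: 844·1 + 98·(-8) = 60)
  q = 1: r = 38, s = 0 − 1·1 = -1, t = 1 − 1·(-8) = 9  (check: 844·(-1) + 98·9 = 38)
  q = 1: r = 22, s = 1 − 1·(-1) = 2, t = -8 − 1·9 = -17  (check: 844·2 + 98·(-17) = 22)
  q = 1: r = 16, s = -1 − 1·2 = -3, t = 9 − 1·(-17) = 26  (check: 844·(-3) + 98·26 = 16)
  q = 1: r = 6, s = 2 − 1·(-3) = 5, t = -17 − 1·26 = -43  (check: 844·5 + 98·(-43) = 6)
  q = 2: r = 4, s = -3 − 2·5 = -13, t = 26 − 2·(-43) = 112  (check: 844·(-13) + 98·112 = 4)
  q = 1: r = 2, s = 5 − 1·(-13) = 18, t = -43 − 1·112 = -155  (check: 844·18 + 98·(-155) = 2)
The row with r = 2 (the gcd) gives the Bezout coefficients s = 18, t = -155.
Result: 844 · (18) + 98 · (-155) = 2.

gcd(844, 98) = 2; s = 18, t = -155 (check: 844·18 + 98·(-155) = 2).


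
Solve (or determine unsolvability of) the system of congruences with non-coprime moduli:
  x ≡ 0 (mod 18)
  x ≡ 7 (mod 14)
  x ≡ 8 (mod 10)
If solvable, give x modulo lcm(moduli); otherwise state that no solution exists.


Moduli 18, 14, 10 are not pairwise coprime, so CRT works modulo lcm(m_i) when all pairwise compatibility conditions hold.
Pairwise compatibility: gcd(m_i, m_j) must divide a_i - a_j for every pair.
Merge one congruence at a time:
  Start: x ≡ 0 (mod 18).
  Combine with x ≡ 7 (mod 14): gcd(18, 14) = 2, and 7 - 0 = 7 is NOT divisible by 2.
    ⇒ system is inconsistent (no integer solution).

No solution (the system is inconsistent).


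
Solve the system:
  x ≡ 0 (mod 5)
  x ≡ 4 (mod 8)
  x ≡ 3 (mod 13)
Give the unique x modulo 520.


Moduli 5, 8, 13 are pairwise coprime; by CRT there is a unique solution modulo M = 5 · 8 · 13 = 520.
Solve pairwise, accumulating the modulus:
  Start with x ≡ 0 (mod 5).
  Combine with x ≡ 4 (mod 8): since gcd(5, 8) = 1, we get a unique residue mod 40.
    Write x = 0 + 5·t and substitute into x ≡ 4 (mod 8): 5·t ≡ 4 − 0 = 4 (mod 8).
    The inverse of 5 mod 8 is 5 (since 5·5 = 25 = 3·8 + 1), so t ≡ 5·4 = 20 ≡ 4 (mod 8).
    Then x = 0 + 5·4 = 20, valid modulo lcm(5, 8) = 40: x ≡ 20 (mod 40).
  Combine with x ≡ 3 (mod 13): since gcd(40, 13) = 1, we get a unique residue mod 520.
    Write x = 20 + 40·t and substitute into x ≡ 3 (mod 13): 40·t ≡ 3 − 20 = -17 (mod 13).
    Reduce coefficients mod 13: 1·t ≡ 9 (mod 13).
    So t ≡ 9 (mod 13).
    Then x = 20 + 40·9 = 380, valid modulo lcm(40, 13) = 520: x ≡ 380 (mod 520).
Verify: 380 mod 5 = 0 ✓, 380 mod 8 = 4 ✓, 380 mod 13 = 3 ✓.

x ≡ 380 (mod 520).


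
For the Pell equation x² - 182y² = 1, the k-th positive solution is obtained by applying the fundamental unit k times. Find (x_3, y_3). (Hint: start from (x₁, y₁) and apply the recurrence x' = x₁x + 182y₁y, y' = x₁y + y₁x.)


Step 1: Find the fundamental solution (x₁, y₁) of x² - 182y² = 1.
  Expand √182 as a continued fraction. a₀ = ⌊√182⌋ = 13; iterate m_{k+1} = d_k·a_k − m_k, d_{k+1} = (182 − m_{k+1}²)/d_k, a_{k+1} = ⌊(a₀ + m_{k+1})/d_{k+1}⌋ (starting m₀ = 0, d₀ = 1), with convergents p_k = a_k·p_{k-1} + p_{k-2}, q_k = a_k·q_{k-1} + q_{k-2} (p₋₁ = 1, q₋₁ = 0):
  k = 0: a₀ = 13; p₀/q₀ = 13/1; p₀² − 182·q₀² = 169 − 182 = -13.
  k = 1: m = 13, d = 13, a = ⌊(13 + 13)/13⌋ = 2; p/q = (2·13 + 1)/(2·1 + 0) = 27/2; p² − 182·q² = 729 − 728 = 1.
  The first convergent with p² − 182·q² = 1 gives the fundamental solution (x₁, y₁) = (27, 2).
Step 2: Apply the recurrence (x_{n+1}, y_{n+1}) = (x₁x_n + 182y₁y_n, x₁y_n + y₁x_n) repeatedly.
  From (x_1, y_1) = (27, 2): x_2 = 27·27 + 182·2·2 = 1457; y_2 = 27·2 + 2·27 = 108.
  From (x_2, y_2) = (1457, 108): x_3 = 27·1457 + 182·2·108 = 78651; y_3 = 27·108 + 2·1457 = 5830.
Step 3: Verify x_3² - 182·y_3² = 6185979801 - 6185979800 = 1 (should be 1). ✓

(x_1, y_1) = (27, 2); (x_3, y_3) = (78651, 5830).


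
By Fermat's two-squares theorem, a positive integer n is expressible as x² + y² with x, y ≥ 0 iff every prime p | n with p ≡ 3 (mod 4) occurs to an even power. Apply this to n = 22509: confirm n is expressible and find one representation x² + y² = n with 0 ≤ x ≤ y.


Step 1: Factor n = 22509 = 3^2 · 41 · 61.
Step 2: Check the mod-4 condition on each prime factor: 3 ≡ 3 (mod 4), exponent 2 (must be even); 41 ≡ 1 (mod 4), exponent 1; 61 ≡ 1 (mod 4), exponent 1.
All primes ≡ 3 (mod 4) appear to even exponent (or don't appear), so by the two-squares theorem n IS expressible as a sum of two squares.
Step 3: Build a representation. Group n = k² · m with k = 3 and m = 41 · 61 = 2501 (a product of primes ≡ 1 (mod 4)); a representation of m scales to one of n via (k·x)² + (k·y)² = k²(x² + y²). Each prime p ≡ 1 (mod 4) is itself a sum of two squares; find a² by testing p − a² for a perfect square:
  41: 41 − 1² = 40, 41 − 2² = 37, 41 − 3² = 32, 41 − 4² = 25 = 5² ⇒ 41 = 4² + 5².
  61: 61 − 1² = 60, 61 − 2² = 57, 61 − 3² = 52, 61 − 4² = 45, 61 − 5² = 36 = 6² ⇒ 61 = 5² + 6².
  Combine using the Brahmagupta–Fibonacci identity (a² + b²)(c² + d²) = (ac − bd)² + (ad + bc)² = (ac + bd)² + (ad − bc)²:
  41 · 61 = 2501: from (4² + 5²)(5² + 6²), take (4·5 − 5·6, 4·6 + 5·5) = (20 − 30, 24 + 25) = (-10, 49); dropping signs (only squares matter) gives (10, 49); check 10² + 49² = 100 + 2401 = 2501 ✓.
  Scale by k = 3: (3·10, 3·49) = (30, 147).
Step 4: Order so x ≤ y and verify: 30² + 147² = 900 + 21609 = 22509 = n. ✓

n = 22509 = 30² + 147² (one valid representation with x ≤ y).


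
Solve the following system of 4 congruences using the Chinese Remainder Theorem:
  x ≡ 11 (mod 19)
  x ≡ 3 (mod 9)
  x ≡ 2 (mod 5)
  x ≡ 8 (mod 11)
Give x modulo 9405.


Product of moduli M = 19 · 9 · 5 · 11 = 9405.
Merge one congruence at a time:
  Start: x ≡ 11 (mod 19).
  Combine with x ≡ 3 (mod 9); new modulus lcm = 171.
    Write x = 11 + 19·t and substitute into x ≡ 3 (mod 9): 19·t ≡ 3 − 11 = -8 (mod 9).
    Reduce coefficients mod 9: 1·t ≡ 1 (mod 9).
    So t ≡ 1 (mod 9).
    Then x = 11 + 19·1 = 30, valid modulo lcm(19, 9) = 171: x ≡ 30 (mod 171).
  Combine with x ≡ 2 (mod 5); new modulus lcm = 855.
    Write x = 30 + 171·t and substitute into x ≡ 2 (mod 5): 171·t ≡ 2 − 30 = -28 (mod 5).
    Reduce coefficients mod 5: 1·t ≡ 2 (mod 5).
    So t ≡ 2 (mod 5).
    Then x = 30 + 171·2 = 372, valid modulo lcm(171, 5) = 855: x ≡ 372 (mod 855).
  Combine with x ≡ 8 (mod 11); new modulus lcm = 9405.
    Write x = 372 + 855·t and substitute into x ≡ 8 (mod 11): 855·t ≡ 8 − 372 = -364 (mod 11).
    Reduce coefficients mod 11: 8·t ≡ 10 (mod 11).
    The inverse of 8 mod 11 is 7 (since 8·7 = 56 = 5·11 + 1), so t ≡ 7·10 = 70 ≡ 4 (mod 11).
    Then x = 372 + 855·4 = 3792, valid modulo lcm(855, 11) = 9405: x ≡ 3792 (mod 9405).
Verify against each original: 3792 mod 19 = 11, 3792 mod 9 = 3, 3792 mod 5 = 2, 3792 mod 11 = 8.

x ≡ 3792 (mod 9405).


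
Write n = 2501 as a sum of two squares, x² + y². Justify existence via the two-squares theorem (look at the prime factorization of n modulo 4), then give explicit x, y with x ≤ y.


Step 1: Factor n = 2501 = 41 · 61.
Step 2: Check the mod-4 condition on each prime factor: 41 ≡ 1 (mod 4), exponent 1; 61 ≡ 1 (mod 4), exponent 1.
All primes ≡ 3 (mod 4) appear to even exponent (or don't appear), so by the two-squares theorem n IS expressible as a sum of two squares.
Step 3: Build a representation. Here n = 41 · 61 is a product of primes ≡ 1 (mod 4). Each prime p ≡ 1 (mod 4) is itself a sum of two squares; find a² by testing p − a² for a perfect square:
  41: 41 − 1² = 40, 41 − 2² = 37, 41 − 3² = 32, 41 − 4² = 25 = 5² ⇒ 41 = 4² + 5².
  61: 61 − 1² = 60, 61 − 2² = 57, 61 − 3² = 52, 61 − 4² = 45, 61 − 5² = 36 = 6² ⇒ 61 = 5² + 6².
  Combine using the Brahmagupta–Fibonacci identity (a² + b²)(c² + d²) = (ac − bd)² + (ad + bc)² = (ac + bd)² + (ad − bc)²:
  41 · 61 = 2501: from (4² + 5²)(5² + 6²), take (4·5 − 5·6, 4·6 + 5·5) = (20 − 30, 24 + 25) = (-10, 49); dropping signs (only squares matter) gives (10, 49); check 10² + 49² = 100 + 2401 = 2501 ✓.
Step 4: Order so x ≤ y and verify: 10² + 49² = 100 + 2401 = 2501 = n. ✓

n = 2501 = 10² + 49² (one valid representation with x ≤ y).


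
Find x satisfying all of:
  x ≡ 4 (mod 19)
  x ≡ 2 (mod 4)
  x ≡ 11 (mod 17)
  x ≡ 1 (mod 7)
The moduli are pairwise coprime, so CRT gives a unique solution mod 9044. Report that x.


Product of moduli M = 19 · 4 · 17 · 7 = 9044.
Merge one congruence at a time:
  Start: x ≡ 4 (mod 19).
  Combine with x ≡ 2 (mod 4); new modulus lcm = 76.
    Write x = 4 + 19·t and substitute into x ≡ 2 (mod 4): 19·t ≡ 2 − 4 = -2 (mod 4).
    Reduce coefficients mod 4: 3·t ≡ 2 (mod 4).
    The inverse of 3 mod 4 is 3 (since 3·3 = 9 = 2·4 + 1), so t ≡ 3·2 = 6 ≡ 2 (mod 4).
    Then x = 4 + 19·2 = 42, valid modulo lcm(19, 4) = 76: x ≡ 42 (mod 76).
  Combine with x ≡ 11 (mod 17); new modulus lcm = 1292.
    Write x = 42 + 76·t and substitute into x ≡ 11 (mod 17): 76·t ≡ 11 − 42 = -31 (mod 17).
    Reduce coefficients mod 17: 8·t ≡ 3 (mod 17).
    The inverse of 8 mod 17 is 15 (since 8·15 = 120 = 7·17 + 1), so t ≡ 15·3 = 45 ≡ 11 (mod 17).
    Then x = 42 + 76·11 = 878, valid modulo lcm(76, 17) = 1292: x ≡ 878 (mod 1292).
  Combine with x ≡ 1 (mod 7); new modulus lcm = 9044.
    Write x = 878 + 1292·t and substitute into x ≡ 1 (mod 7): 1292·t ≡ 1 − 878 = -877 (mod 7).
    Reduce coefficients mod 7: 4·t ≡ 5 (mod 7).
    The inverse of 4 mod 7 is 2 (since 4·2 = 8 = 1·7 + 1), so t ≡ 2·5 = 10 ≡ 3 (mod 7).
    Then x = 878 + 1292·3 = 4754, valid modulo lcm(1292, 7) = 9044: x ≡ 4754 (mod 9044).
Verify against each original: 4754 mod 19 = 4, 4754 mod 4 = 2, 4754 mod 17 = 11, 4754 mod 7 = 1.

x ≡ 4754 (mod 9044).


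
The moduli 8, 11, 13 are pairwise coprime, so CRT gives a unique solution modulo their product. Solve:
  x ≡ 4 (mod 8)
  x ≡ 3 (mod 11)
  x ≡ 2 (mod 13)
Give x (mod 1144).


Moduli 8, 11, 13 are pairwise coprime; by CRT there is a unique solution modulo M = 8 · 11 · 13 = 1144.
Solve pairwise, accumulating the modulus:
  Start with x ≡ 4 (mod 8).
  Combine with x ≡ 3 (mod 11): since gcd(8, 11) = 1, we get a unique residue mod 88.
    Write x = 4 + 8·t and substitute into x ≡ 3 (mod 11): 8·t ≡ 3 − 4 = -1 (mod 11).
    Reduce coefficients mod 11: 8·t ≡ 10 (mod 11).
    The inverse of 8 mod 11 is 7 (since 8·7 = 56 = 5·11 + 1), so t ≡ 7·10 = 70 ≡ 4 (mod 11).
    Then x = 4 + 8·4 = 36, valid modulo lcm(8, 11) = 88: x ≡ 36 (mod 88).
  Combine with x ≡ 2 (mod 13): since gcd(88, 13) = 1, we get a unique residue mod 1144.
    Write x = 36 + 88·t and substitute into x ≡ 2 (mod 13): 88·t ≡ 2 − 36 = -34 (mod 13).
    Reduce coefficients mod 13: 10·t ≡ 5 (mod 13).
    The inverse of 10 mod 13 is 4 (since 10·4 = 40 = 3·13 + 1), so t ≡ 4·5 = 20 ≡ 7 (mod 13).
    Then x = 36 + 88·7 = 652, valid modulo lcm(88, 13) = 1144: x ≡ 652 (mod 1144).
Verify: 652 mod 8 = 4 ✓, 652 mod 11 = 3 ✓, 652 mod 13 = 2 ✓.

x ≡ 652 (mod 1144).


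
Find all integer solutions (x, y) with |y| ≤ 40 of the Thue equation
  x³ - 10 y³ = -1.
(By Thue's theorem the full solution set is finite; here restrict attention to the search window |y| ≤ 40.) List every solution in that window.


The equation is x³ - 10y³ = -1. For fixed y, x³ = 10·y³ − 1, so a solution requires the RHS to be a perfect cube.
Strategy: iterate y from -40 to 40, compute RHS = 10·y³ − 1, and check whether it is a (positive or negative) perfect cube.
Check small values of y:
  y = 0: RHS = -1 = (-1)³ ⇒ x = -1 works.
  y = 1: RHS = 9 is not a perfect cube.
  y = -1: RHS = -11 is not a perfect cube.
  y = 2: RHS = 79 is not a perfect cube.
  y = -2: RHS = -81 is not a perfect cube.
  y = 3: RHS = 269 is not a perfect cube.
  y = -3: RHS = -271 is not a perfect cube.
Continuing the search up to |y| = 40 finds no further solutions beyond those listed.
Collected solutions: (-1, 0).

Solutions (with |y| ≤ 40): (-1, 0).


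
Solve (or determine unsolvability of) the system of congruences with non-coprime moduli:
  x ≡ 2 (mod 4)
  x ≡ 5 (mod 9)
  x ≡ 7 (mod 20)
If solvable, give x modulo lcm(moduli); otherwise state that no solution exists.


Moduli 4, 9, 20 are not pairwise coprime, so CRT works modulo lcm(m_i) when all pairwise compatibility conditions hold.
Pairwise compatibility: gcd(m_i, m_j) must divide a_i - a_j for every pair.
Merge one congruence at a time:
  Start: x ≡ 2 (mod 4).
  Combine with x ≡ 5 (mod 9): gcd(4, 9) = 1; 5 - 2 = 3, which IS divisible by 1, so compatible.
    Write x = 2 + 4·t and substitute into x ≡ 5 (mod 9): 4·t ≡ 5 − 2 = 3 (mod 9).
    The inverse of 4 mod 9 is 7 (since 4·7 = 28 = 3·9 + 1), so t ≡ 7·3 = 21 ≡ 3 (mod 9).
    Then x = 2 + 4·3 = 14, valid modulo lcm(4, 9) = 36: x ≡ 14 (mod 36).
  Combine with x ≡ 7 (mod 20): gcd(36, 20) = 4, and 7 - 14 = -7 is NOT divisible by 4.
    ⇒ system is inconsistent (no integer solution).

No solution (the system is inconsistent).


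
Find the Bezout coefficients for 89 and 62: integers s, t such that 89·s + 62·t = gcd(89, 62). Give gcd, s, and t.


Euclidean algorithm on (89, 62) — divide until remainder is 0:
  89 = 1 · 62 + 27
  62 = 2 · 27 + 8
  27 = 3 · 8 + 3
  8 = 2 · 3 + 2
  3 = 1 · 2 + 1
  2 = 2 · 1 + 0
gcd(89, 62) = 1.
Track Bezout coefficients alongside the remainders: start with r₀ = 89 = a·1 + b·0 (s = 1, t = 0) and r₁ = 62 = a·0 + b·1 (s = 0, t = 1); each new remainder r_{k+1} = r_{k-1} − q_k·r_k inherits s_{k+1} = s_{k-1} − q_k·s_k, t_{k+1} = t_{k-1} − q_k·t_k, so r_k = a·s_k + b·t_k at every step:
  q = 1: r = 27, s = 1 − 1·0 = 1, t = 0 − 1·1 = -1  (check: 89·1 + 62·(-1) = 27)
  q = 2: r = 8, s = 0 − 2·1 = -2, t = 1 − 2·(-1) = 3  (check: 89·(-2) + 62·3 = 8)
  q = 3: r = 3, s = 1 − 3·(-2) = 7, t = -1 − 3·3 = -10  (check: 89·7 + 62·(-10) = 3)
  q = 2: r = 2, s = -2 − 2·7 = -16, t = 3 − 2·(-10) = 23  (check: 89·(-16) + 62·23 = 2)
  q = 1: r = 1, s = 7 − 1·(-16) = 23, t = -10 − 1·23 = -33  (check: 89·23 + 62·(-33) = 1)
The row with r = 1 (the gcd) gives the Bezout coefficients s = 23, t = -33.
Result: 89 · (23) + 62 · (-33) = 1.

gcd(89, 62) = 1; s = 23, t = -33 (check: 89·23 + 62·(-33) = 1).


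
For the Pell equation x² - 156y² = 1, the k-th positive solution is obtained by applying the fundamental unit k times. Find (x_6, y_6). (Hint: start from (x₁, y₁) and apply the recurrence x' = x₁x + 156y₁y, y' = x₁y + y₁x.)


Step 1: Find the fundamental solution (x₁, y₁) of x² - 156y² = 1.
  Expand √156 as a continued fraction. a₀ = ⌊√156⌋ = 12; iterate m_{k+1} = d_k·a_k − m_k, d_{k+1} = (156 − m_{k+1}²)/d_k, a_{k+1} = ⌊(a₀ + m_{k+1})/d_{k+1}⌋ (starting m₀ = 0, d₀ = 1), with convergents p_k = a_k·p_{k-1} + p_{k-2}, q_k = a_k·q_{k-1} + q_{k-2} (p₋₁ = 1, q₋₁ = 0):
  k = 0: a₀ = 12; p₀/q₀ = 12/1; p₀² − 156·q₀² = 144 − 156 = -12.
  k = 1: m = 12, d = 12, a = ⌊(12 + 12)/12⌋ = 2; p/q = (2·12 + 1)/(2·1 + 0) = 25/2; p² − 156·q² = 625 − 624 = 1.
  The first convergent with p² − 156·q² = 1 gives the fundamental solution (x₁, y₁) = (25, 2).
Step 2: Apply the recurrence (x_{n+1}, y_{n+1}) = (x₁x_n + 156y₁y_n, x₁y_n + y₁x_n) repeatedly.
  From (x_1, y_1) = (25, 2): x_2 = 25·25 + 156·2·2 = 1249; y_2 = 25·2 + 2·25 = 100.
  From (x_2, y_2) = (1249, 100): x_3 = 25·1249 + 156·2·100 = 62425; y_3 = 25·100 + 2·1249 = 4998.
  From (x_3, y_3) = (62425, 4998): x_4 = 25·62425 + 156·2·4998 = 3120001; y_4 = 25·4998 + 2·62425 = 249800.
  From (x_4, y_4) = (3120001, 249800): x_5 = 25·3120001 + 156·2·249800 = 155937625; y_5 = 25·249800 + 2·3120001 = 12485002.
  From (x_5, y_5) = (155937625, 12485002): x_6 = 25·155937625 + 156·2·12485002 = 7793761249; y_6 = 25·12485002 + 2·155937625 = 624000300.
Step 3: Verify x_6² - 156·y_6² = 60742714406414040001 - 60742714406414040000 = 1 (should be 1). ✓

(x_1, y_1) = (25, 2); (x_6, y_6) = (7793761249, 624000300).


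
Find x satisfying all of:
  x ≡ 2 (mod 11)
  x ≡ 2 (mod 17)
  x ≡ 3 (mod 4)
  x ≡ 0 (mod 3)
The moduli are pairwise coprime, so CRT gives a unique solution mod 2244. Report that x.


Product of moduli M = 11 · 17 · 4 · 3 = 2244.
Merge one congruence at a time:
  Start: x ≡ 2 (mod 11).
  Combine with x ≡ 2 (mod 17); new modulus lcm = 187.
    Write x = 2 + 11·t and substitute into x ≡ 2 (mod 17): 11·t ≡ 2 − 2 = 0 (mod 17).
    The inverse of 11 mod 17 is 14 (since 11·14 = 154 = 9·17 + 1), so t ≡ 14·0 = 0 ≡ 0 (mod 17).
    Then x = 2 + 11·0 = 2, valid modulo lcm(11, 17) = 187: x ≡ 2 (mod 187).
  Combine with x ≡ 3 (mod 4); new modulus lcm = 748.
    Write x = 2 + 187·t and substitute into x ≡ 3 (mod 4): 187·t ≡ 3 − 2 = 1 (mod 4).
    Reduce coefficients mod 4: 3·t ≡ 1 (mod 4).
    The inverse of 3 mod 4 is 3 (since 3·3 = 9 = 2·4 + 1), so t ≡ 3·1 = 3 ≡ 3 (mod 4).
    Then x = 2 + 187·3 = 563, valid modulo lcm(187, 4) = 748: x ≡ 563 (mod 748).
  Combine with x ≡ 0 (mod 3); new modulus lcm = 2244.
    Write x = 563 + 748·t and substitute into x ≡ 0 (mod 3): 748·t ≡ 0 − 563 = -563 (mod 3).
    Reduce coefficients mod 3: 1·t ≡ 1 (mod 3).
    So t ≡ 1 (mod 3).
    Then x = 563 + 748·1 = 1311, valid modulo lcm(748, 3) = 2244: x ≡ 1311 (mod 2244).
Verify against each original: 1311 mod 11 = 2, 1311 mod 17 = 2, 1311 mod 4 = 3, 1311 mod 3 = 0.

x ≡ 1311 (mod 2244).


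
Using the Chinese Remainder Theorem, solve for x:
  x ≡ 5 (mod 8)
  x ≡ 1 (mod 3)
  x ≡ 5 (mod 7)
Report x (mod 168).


Moduli 8, 3, 7 are pairwise coprime; by CRT there is a unique solution modulo M = 8 · 3 · 7 = 168.
Solve pairwise, accumulating the modulus:
  Start with x ≡ 5 (mod 8).
  Combine with x ≡ 1 (mod 3): since gcd(8, 3) = 1, we get a unique residue mod 24.
    Write x = 5 + 8·t and substitute into x ≡ 1 (mod 3): 8·t ≡ 1 − 5 = -4 (mod 3).
    Reduce coefficients mod 3: 2·t ≡ 2 (mod 3).
    The inverse of 2 mod 3 is 2 (since 2·2 = 4 = 1·3 + 1), so t ≡ 2·2 = 4 ≡ 1 (mod 3).
    Then x = 5 + 8·1 = 13, valid modulo lcm(8, 3) = 24: x ≡ 13 (mod 24).
  Combine with x ≡ 5 (mod 7): since gcd(24, 7) = 1, we get a unique residue mod 168.
    Write x = 13 + 24·t and substitute into x ≡ 5 (mod 7): 24·t ≡ 5 − 13 = -8 (mod 7).
    Reduce coefficients mod 7: 3·t ≡ 6 (mod 7).
    The inverse of 3 mod 7 is 5 (since 3·5 = 15 = 2·7 + 1), so t ≡ 5·6 = 30 ≡ 2 (mod 7).
    Then x = 13 + 24·2 = 61, valid modulo lcm(24, 7) = 168: x ≡ 61 (mod 168).
Verify: 61 mod 8 = 5 ✓, 61 mod 3 = 1 ✓, 61 mod 7 = 5 ✓.

x ≡ 61 (mod 168).


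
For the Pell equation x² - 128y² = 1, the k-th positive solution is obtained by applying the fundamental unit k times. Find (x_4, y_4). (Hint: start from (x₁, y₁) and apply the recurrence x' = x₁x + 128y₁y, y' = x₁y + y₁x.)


Step 1: Find the fundamental solution (x₁, y₁) of x² - 128y² = 1.
  Expand √128 as a continued fraction. a₀ = ⌊√128⌋ = 11; iterate m_{k+1} = d_k·a_k − m_k, d_{k+1} = (128 − m_{k+1}²)/d_k, a_{k+1} = ⌊(a₀ + m_{k+1})/d_{k+1}⌋ (starting m₀ = 0, d₀ = 1), with convergents p_k = a_k·p_{k-1} + p_{k-2}, q_k = a_k·q_{k-1} + q_{k-2} (p₋₁ = 1, q₋₁ = 0):
  k = 0: a₀ = 11; p₀/q₀ = 11/1; p₀² − 128·q₀² = 121 − 128 = -7.
  k = 1: m = 11, d = 7, a = ⌊(11 + 11)/7⌋ = 3; p/q = (3·11 + 1)/(3·1 + 0) = 34/3; p² − 128·q² = 1156 − 1152 = 4.
  k = 2: m = 10, d = 4, a = ⌊(11 + 10)/4⌋ = 5; p/q = (5·34 + 11)/(5·3 + 1) = 181/16; p² − 128·q² = 32761 − 32768 = -7.
  k = 3: m = 10, d = 7, a = ⌊(11 + 10)/7⌋ = 3; p/q = (3·181 + 34)/(3·16 + 3) = 577/51; p² − 128·q² = 332929 − 332928 = 1.
  The first convergent with p² − 128·q² = 1 gives the fundamental solution (x₁, y₁) = (577, 51).
Step 2: Apply the recurrence (x_{n+1}, y_{n+1}) = (x₁x_n + 128y₁y_n, x₁y_n + y₁x_n) repeatedly.
  From (x_1, y_1) = (577, 51): x_2 = 577·577 + 128·51·51 = 665857; y_2 = 577·51 + 51·577 = 58854.
  From (x_2, y_2) = (665857, 58854): x_3 = 577·665857 + 128·51·58854 = 768398401; y_3 = 577·58854 + 51·665857 = 67917465.
  From (x_3, y_3) = (768398401, 67917465): x_4 = 577·768398401 + 128·51·67917465 = 886731088897; y_4 = 577·67917465 + 51·768398401 = 78376695756.
Step 3: Verify x_4² - 128·y_4² = 786292024016459316676609 - 786292024016459316676608 = 1 (should be 1). ✓

(x_1, y_1) = (577, 51); (x_4, y_4) = (886731088897, 78376695756).


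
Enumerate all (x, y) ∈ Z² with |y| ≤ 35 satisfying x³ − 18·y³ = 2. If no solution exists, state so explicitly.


The equation is x³ - 18y³ = 2. For fixed y, x³ = 18·y³ + 2, so a solution requires the RHS to be a perfect cube.
Strategy: iterate y from -35 to 35, compute RHS = 18·y³ + 2, and check whether it is a (positive or negative) perfect cube.
Check small values of y:
  y = 0: RHS = 2 is not a perfect cube.
  y = 1: RHS = 20 is not a perfect cube.
  y = -1: RHS = -16 is not a perfect cube.
  y = 2: RHS = 146 is not a perfect cube.
  y = -2: RHS = -142 is not a perfect cube.
  y = 3: RHS = 488 is not a perfect cube.
  y = -3: RHS = -484 is not a perfect cube.
Continuing the search up to |y| = 35 finds no solutions either.
No (x, y) in the scanned range satisfies the equation.

No integer solutions with |y| ≤ 35.


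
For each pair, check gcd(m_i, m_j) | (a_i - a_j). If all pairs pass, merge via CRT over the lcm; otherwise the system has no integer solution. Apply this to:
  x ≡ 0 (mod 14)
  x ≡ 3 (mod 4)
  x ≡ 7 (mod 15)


Moduli 14, 4, 15 are not pairwise coprime, so CRT works modulo lcm(m_i) when all pairwise compatibility conditions hold.
Pairwise compatibility: gcd(m_i, m_j) must divide a_i - a_j for every pair.
Merge one congruence at a time:
  Start: x ≡ 0 (mod 14).
  Combine with x ≡ 3 (mod 4): gcd(14, 4) = 2, and 3 - 0 = 3 is NOT divisible by 2.
    ⇒ system is inconsistent (no integer solution).

No solution (the system is inconsistent).


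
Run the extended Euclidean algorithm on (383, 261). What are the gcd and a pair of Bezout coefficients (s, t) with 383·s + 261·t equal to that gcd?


Euclidean algorithm on (383, 261) — divide until remainder is 0:
  383 = 1 · 261 + 122
  261 = 2 · 122 + 17
  122 = 7 · 17 + 3
  17 = 5 · 3 + 2
  3 = 1 · 2 + 1
  2 = 2 · 1 + 0
gcd(383, 261) = 1.
Track Bezout coefficients alongside the remainders: start with r₀ = 383 = a·1 + b·0 (s = 1, t = 0) and r₁ = 261 = a·0 + b·1 (s = 0, t = 1); each new remainder r_{k+1} = r_{k-1} − q_k·r_k inherits s_{k+1} = s_{k-1} − q_k·s_k, t_{k+1} = t_{k-1} − q_k·t_k, so r_k = a·s_k + b·t_k at every step:
  q = 1: r = 122, s = 1 − 1·0 = 1, t = 0 − 1·1 = -1  (check: 383·1 + 261·(-1) = 122)
  q = 2: r = 17, s = 0 − 2·1 = -2, t = 1 − 2·(-1) = 3  (check: 383·(-2) + 261·3 = 17)
  q = 7: r = 3, s = 1 − 7·(-2) = 15, t = -1 − 7·3 = -22  (check: 383·15 + 261·(-22) = 3)
  q = 5: r = 2, s = -2 − 5·15 = -77, t = 3 − 5·(-22) = 113  (check: 383·(-77) + 261·113 = 2)
  q = 1: r = 1, s = 15 − 1·(-77) = 92, t = -22 − 1·113 = -135  (check: 383·92 + 261·(-135) = 1)
The row with r = 1 (the gcd) gives the Bezout coefficients s = 92, t = -135.
Result: 383 · (92) + 261 · (-135) = 1.

gcd(383, 261) = 1; s = 92, t = -135 (check: 383·92 + 261·(-135) = 1).


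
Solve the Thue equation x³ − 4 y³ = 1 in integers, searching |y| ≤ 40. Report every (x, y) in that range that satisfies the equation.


The equation is x³ - 4y³ = 1. For fixed y, x³ = 4·y³ + 1, so a solution requires the RHS to be a perfect cube.
Strategy: iterate y from -40 to 40, compute RHS = 4·y³ + 1, and check whether it is a (positive or negative) perfect cube.
Check small values of y:
  y = 0: RHS = 1 = (1)³ ⇒ x = 1 works.
  y = 1: RHS = 5 is not a perfect cube.
  y = -1: RHS = -3 is not a perfect cube.
  y = 2: RHS = 33 is not a perfect cube.
  y = -2: RHS = -31 is not a perfect cube.
  y = 3: RHS = 109 is not a perfect cube.
  y = -3: RHS = -107 is not a perfect cube.
Continuing the search up to |y| = 40 finds no further solutions beyond those listed.
Collected solutions: (1, 0).

Solutions (with |y| ≤ 40): (1, 0).


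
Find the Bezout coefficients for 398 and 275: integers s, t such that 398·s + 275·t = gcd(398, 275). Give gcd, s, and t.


Euclidean algorithm on (398, 275) — divide until remainder is 0:
  398 = 1 · 275 + 123
  275 = 2 · 123 + 29
  123 = 4 · 29 + 7
  29 = 4 · 7 + 1
  7 = 7 · 1 + 0
gcd(398, 275) = 1.
Track Bezout coefficients alongside the remainders: start with r₀ = 398 = a·1 + b·0 (s = 1, t = 0) and r₁ = 275 = a·0 + b·1 (s = 0, t = 1); each new remainder r_{k+1} = r_{k-1} − q_k·r_k inherits s_{k+1} = s_{k-1} − q_k·s_k, t_{k+1} = t_{k-1} − q_k·t_k, so r_k = a·s_k + b·t_k at every step:
  q = 1: r = 123, s = 1 − 1·0 = 1, t = 0 − 1·1 = -1  (check: 398·1 + 275·(-1) = 123)
  q = 2: r = 29, s = 0 − 2·1 = -2, t = 1 − 2·(-1) = 3  (check: 398·(-2) + 275·3 = 29)
  q = 4: r = 7, s = 1 − 4·(-2) = 9, t = -1 − 4·3 = -13  (check: 398·9 + 275·(-13) = 7)
  q = 4: r = 1, s = -2 − 4·9 = -38, t = 3 − 4·(-13) = 55  (check: 398·(-38) + 275·55 = 1)
The row with r = 1 (the gcd) gives the Bezout coefficients s = -38, t = 55.
Result: 398 · (-38) + 275 · (55) = 1.

gcd(398, 275) = 1; s = -38, t = 55 (check: 398·(-38) + 275·55 = 1).


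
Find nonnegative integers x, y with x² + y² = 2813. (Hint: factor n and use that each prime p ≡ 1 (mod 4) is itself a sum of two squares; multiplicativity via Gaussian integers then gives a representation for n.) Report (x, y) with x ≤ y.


Step 1: Factor n = 2813 = 29 · 97.
Step 2: Check the mod-4 condition on each prime factor: 29 ≡ 1 (mod 4), exponent 1; 97 ≡ 1 (mod 4), exponent 1.
All primes ≡ 3 (mod 4) appear to even exponent (or don't appear), so by the two-squares theorem n IS expressible as a sum of two squares.
Step 3: Build a representation. Here n = 29 · 97 is a product of primes ≡ 1 (mod 4). Each prime p ≡ 1 (mod 4) is itself a sum of two squares; find a² by testing p − a² for a perfect square:
  29: 29 − 1² = 28, 29 − 2² = 25 = 5² ⇒ 29 = 2² + 5².
  97: 97 − 1² = 96, 97 − 2² = 93, 97 − 3² = 88, 97 − 4² = 81 = 9² ⇒ 97 = 4² + 9².
  Combine using the Brahmagupta–Fibonacci identity (a² + b²)(c² + d²) = (ac − bd)² + (ad + bc)² = (ac + bd)² + (ad − bc)²:
  29 · 97 = 2813: from (2² + 5²)(4² + 9²), take (2·4 − 5·9, 2·9 + 5·4) = (8 − 45, 18 + 20) = (-37, 38); dropping signs (only squares matter) gives (37, 38); check 37² + 38² = 1369 + 1444 = 2813 ✓.
Step 4: Order so x ≤ y and verify: 37² + 38² = 1369 + 1444 = 2813 = n. ✓

n = 2813 = 37² + 38² (one valid representation with x ≤ y).


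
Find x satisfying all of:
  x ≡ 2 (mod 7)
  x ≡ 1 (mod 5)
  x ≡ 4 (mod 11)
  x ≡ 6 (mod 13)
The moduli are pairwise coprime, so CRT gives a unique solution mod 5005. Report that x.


Product of moduli M = 7 · 5 · 11 · 13 = 5005.
Merge one congruence at a time:
  Start: x ≡ 2 (mod 7).
  Combine with x ≡ 1 (mod 5); new modulus lcm = 35.
    Write x = 2 + 7·t and substitute into x ≡ 1 (mod 5): 7·t ≡ 1 − 2 = -1 (mod 5).
    Reduce coefficients mod 5: 2·t ≡ 4 (mod 5).
    The inverse of 2 mod 5 is 3 (since 2·3 = 6 = 1·5 + 1), so t ≡ 3·4 = 12 ≡ 2 (mod 5).
    Then x = 2 + 7·2 = 16, valid modulo lcm(7, 5) = 35: x ≡ 16 (mod 35).
  Combine with x ≡ 4 (mod 11); new modulus lcm = 385.
    Write x = 16 + 35·t and substitute into x ≡ 4 (mod 11): 35·t ≡ 4 − 16 = -12 (mod 11).
    Reduce coefficients mod 11: 2·t ≡ 10 (mod 11).
    The inverse of 2 mod 11 is 6 (since 2·6 = 12 = 1·11 + 1), so t ≡ 6·10 = 60 ≡ 5 (mod 11).
    Then x = 16 + 35·5 = 191, valid modulo lcm(35, 11) = 385: x ≡ 191 (mod 385).
  Combine with x ≡ 6 (mod 13); new modulus lcm = 5005.
    Write x = 191 + 385·t and substitute into x ≡ 6 (mod 13): 385·t ≡ 6 − 191 = -185 (mod 13).
    Reduce coefficients mod 13: 8·t ≡ 10 (mod 13).
    The inverse of 8 mod 13 is 5 (since 8·5 = 40 = 3·13 + 1), so t ≡ 5·10 = 50 ≡ 11 (mod 13).
    Then x = 191 + 385·11 = 4426, valid modulo lcm(385, 13) = 5005: x ≡ 4426 (mod 5005).
Verify against each original: 4426 mod 7 = 2, 4426 mod 5 = 1, 4426 mod 11 = 4, 4426 mod 13 = 6.

x ≡ 4426 (mod 5005).


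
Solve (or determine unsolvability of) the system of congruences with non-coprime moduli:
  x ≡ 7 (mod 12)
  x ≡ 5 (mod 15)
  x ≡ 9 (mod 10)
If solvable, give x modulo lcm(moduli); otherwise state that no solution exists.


Moduli 12, 15, 10 are not pairwise coprime, so CRT works modulo lcm(m_i) when all pairwise compatibility conditions hold.
Pairwise compatibility: gcd(m_i, m_j) must divide a_i - a_j for every pair.
Merge one congruence at a time:
  Start: x ≡ 7 (mod 12).
  Combine with x ≡ 5 (mod 15): gcd(12, 15) = 3, and 5 - 7 = -2 is NOT divisible by 3.
    ⇒ system is inconsistent (no integer solution).

No solution (the system is inconsistent).


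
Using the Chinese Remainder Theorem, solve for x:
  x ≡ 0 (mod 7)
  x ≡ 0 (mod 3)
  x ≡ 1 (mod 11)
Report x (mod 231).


Moduli 7, 3, 11 are pairwise coprime; by CRT there is a unique solution modulo M = 7 · 3 · 11 = 231.
Solve pairwise, accumulating the modulus:
  Start with x ≡ 0 (mod 7).
  Combine with x ≡ 0 (mod 3): since gcd(7, 3) = 1, we get a unique residue mod 21.
    Write x = 0 + 7·t and substitute into x ≡ 0 (mod 3): 7·t ≡ 0 − 0 = 0 (mod 3).
    Reduce coefficients mod 3: 1·t ≡ 0 (mod 3).
    So t ≡ 0 (mod 3).
    Then x = 0 + 7·0 = 0, valid modulo lcm(7, 3) = 21: x ≡ 0 (mod 21).
  Combine with x ≡ 1 (mod 11): since gcd(21, 11) = 1, we get a unique residue mod 231.
    Write x = 0 + 21·t and substitute into x ≡ 1 (mod 11): 21·t ≡ 1 − 0 = 1 (mod 11).
    Reduce coefficients mod 11: 10·t ≡ 1 (mod 11).
    The inverse of 10 mod 11 is 10 (since 10·10 = 100 = 9·11 + 1), so t ≡ 10·1 = 10 ≡ 10 (mod 11).
    Then x = 0 + 21·10 = 210, valid modulo lcm(21, 11) = 231: x ≡ 210 (mod 231).
Verify: 210 mod 7 = 0 ✓, 210 mod 3 = 0 ✓, 210 mod 11 = 1 ✓.

x ≡ 210 (mod 231).


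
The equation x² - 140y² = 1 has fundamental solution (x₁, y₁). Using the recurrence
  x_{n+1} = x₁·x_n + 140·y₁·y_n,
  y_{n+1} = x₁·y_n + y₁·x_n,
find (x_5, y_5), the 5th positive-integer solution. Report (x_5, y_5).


Step 1: Find the fundamental solution (x₁, y₁) of x² - 140y² = 1.
  Expand √140 as a continued fraction. a₀ = ⌊√140⌋ = 11; iterate m_{k+1} = d_k·a_k − m_k, d_{k+1} = (140 − m_{k+1}²)/d_k, a_{k+1} = ⌊(a₀ + m_{k+1})/d_{k+1}⌋ (starting m₀ = 0, d₀ = 1), with convergents p_k = a_k·p_{k-1} + p_{k-2}, q_k = a_k·q_{k-1} + q_{k-2} (p₋₁ = 1, q₋₁ = 0):
  k = 0: a₀ = 11; p₀/q₀ = 11/1; p₀² − 140·q₀² = 121 − 140 = -19.
  k = 1: m = 11, d = 19, a = ⌊(11 + 11)/19⌋ = 1; p/q = (1·11 + 1)/(1·1 + 0) = 12/1; p² − 140·q² = 144 − 140 = 4.
  k = 2: m = 8, d = 4, a = ⌊(11 + 8)/4⌋ = 4; p/q = (4·12 + 11)/(4·1 + 1) = 59/5; p² − 140·q² = 3481 − 3500 = -19.
  k = 3: m = 8, d = 19, a = ⌊(11 + 8)/19⌋ = 1; p/q = (1·59 + 12)/(1·5 + 1) = 71/6; p² − 140·q² = 5041 − 5040 = 1.
  The first convergent with p² − 140·q² = 1 gives the fundamental solution (x₁, y₁) = (71, 6).
Step 2: Apply the recurrence (x_{n+1}, y_{n+1}) = (x₁x_n + 140y₁y_n, x₁y_n + y₁x_n) repeatedly.
  From (x_1, y_1) = (71, 6): x_2 = 71·71 + 140·6·6 = 10081; y_2 = 71·6 + 6·71 = 852.
  From (x_2, y_2) = (10081, 852): x_3 = 71·10081 + 140·6·852 = 1431431; y_3 = 71·852 + 6·10081 = 120978.
  From (x_3, y_3) = (1431431, 120978): x_4 = 71·1431431 + 140·6·120978 = 203253121; y_4 = 71·120978 + 6·1431431 = 17178024.
  From (x_4, y_4) = (203253121, 17178024): x_5 = 71·203253121 + 140·6·17178024 = 28860511751; y_5 = 71·17178024 + 6·203253121 = 2439158430.
Step 3: Verify x_5² - 140·y_5² = 832929138529609086001 - 832929138529609086000 = 1 (should be 1). ✓

(x_1, y_1) = (71, 6); (x_5, y_5) = (28860511751, 2439158430).


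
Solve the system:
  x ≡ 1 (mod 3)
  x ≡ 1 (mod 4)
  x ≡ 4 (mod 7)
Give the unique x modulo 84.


Moduli 3, 4, 7 are pairwise coprime; by CRT there is a unique solution modulo M = 3 · 4 · 7 = 84.
Solve pairwise, accumulating the modulus:
  Start with x ≡ 1 (mod 3).
  Combine with x ≡ 1 (mod 4): since gcd(3, 4) = 1, we get a unique residue mod 12.
    Write x = 1 + 3·t and substitute into x ≡ 1 (mod 4): 3·t ≡ 1 − 1 = 0 (mod 4).
    The inverse of 3 mod 4 is 3 (since 3·3 = 9 = 2·4 + 1), so t ≡ 3·0 = 0 ≡ 0 (mod 4).
    Then x = 1 + 3·0 = 1, valid modulo lcm(3, 4) = 12: x ≡ 1 (mod 12).
  Combine with x ≡ 4 (mod 7): since gcd(12, 7) = 1, we get a unique residue mod 84.
    Write x = 1 + 12·t and substitute into x ≡ 4 (mod 7): 12·t ≡ 4 − 1 = 3 (mod 7).
    Reduce coefficients mod 7: 5·t ≡ 3 (mod 7).
    The inverse of 5 mod 7 is 3 (since 5·3 = 15 = 2·7 + 1), so t ≡ 3·3 = 9 ≡ 2 (mod 7).
    Then x = 1 + 12·2 = 25, valid modulo lcm(12, 7) = 84: x ≡ 25 (mod 84).
Verify: 25 mod 3 = 1 ✓, 25 mod 4 = 1 ✓, 25 mod 7 = 4 ✓.

x ≡ 25 (mod 84).


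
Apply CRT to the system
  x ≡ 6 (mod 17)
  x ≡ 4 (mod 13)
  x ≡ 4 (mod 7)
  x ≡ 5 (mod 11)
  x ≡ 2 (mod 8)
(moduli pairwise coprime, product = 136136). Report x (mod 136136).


Product of moduli M = 17 · 13 · 7 · 11 · 8 = 136136.
Merge one congruence at a time:
  Start: x ≡ 6 (mod 17).
  Combine with x ≡ 4 (mod 13); new modulus lcm = 221.
    Write x = 6 + 17·t and substitute into x ≡ 4 (mod 13): 17·t ≡ 4 − 6 = -2 (mod 13).
    Reduce coefficients mod 13: 4·t ≡ 11 (mod 13).
    The inverse of 4 mod 13 is 10 (since 4·10 = 40 = 3·13 + 1), so t ≡ 10·11 = 110 ≡ 6 (mod 13).
    Then x = 6 + 17·6 = 108, valid modulo lcm(17, 13) = 221: x ≡ 108 (mod 221).
  Combine with x ≡ 4 (mod 7); new modulus lcm = 1547.
    Write x = 108 + 221·t and substitute into x ≡ 4 (mod 7): 221·t ≡ 4 − 108 = -104 (mod 7).
    Reduce coefficients mod 7: 4·t ≡ 1 (mod 7).
    The inverse of 4 mod 7 is 2 (since 4·2 = 8 = 1·7 + 1), so t ≡ 2·1 = 2 ≡ 2 (mod 7).
    Then x = 108 + 221·2 = 550, valid modulo lcm(221, 7) = 1547: x ≡ 550 (mod 1547).
  Combine with x ≡ 5 (mod 11); new modulus lcm = 17017.
    Write x = 550 + 1547·t and substitute into x ≡ 5 (mod 11): 1547·t ≡ 5 − 550 = -545 (mod 11).
    Reduce coefficients mod 11: 7·t ≡ 5 (mod 11).
    The inverse of 7 mod 11 is 8 (since 7·8 = 56 = 5·11 + 1), so t ≡ 8·5 = 40 ≡ 7 (mod 11).
    Then x = 550 + 1547·7 = 11379, valid modulo lcm(1547, 11) = 17017: x ≡ 11379 (mod 17017).
  Combine with x ≡ 2 (mod 8); new modulus lcm = 136136.
    Write x = 11379 + 17017·t and substitute into x ≡ 2 (mod 8): 17017·t ≡ 2 − 11379 = -11377 (mod 8).
    Reduce coefficients mod 8: 1·t ≡ 7 (mod 8).
    So t ≡ 7 (mod 8).
    Then x = 11379 + 17017·7 = 130498, valid modulo lcm(17017, 8) = 136136: x ≡ 130498 (mod 136136).
Verify against each original: 130498 mod 17 = 6, 130498 mod 13 = 4, 130498 mod 7 = 4, 130498 mod 11 = 5, 130498 mod 8 = 2.

x ≡ 130498 (mod 136136).


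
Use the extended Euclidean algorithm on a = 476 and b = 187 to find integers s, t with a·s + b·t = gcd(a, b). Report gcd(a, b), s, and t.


Euclidean algorithm on (476, 187) — divide until remainder is 0:
  476 = 2 · 187 + 102
  187 = 1 · 102 + 85
  102 = 1 · 85 + 17
  85 = 5 · 17 + 0
gcd(476, 187) = 17.
Track Bezout coefficients alongside the remainders: start with r₀ = 476 = a·1 + b·0 (s = 1, t = 0) and r₁ = 187 = a·0 + b·1 (s = 0, t = 1); each new remainder r_{k+1} = r_{k-1} − q_k·r_k inherits s_{k+1} = s_{k-1} − q_k·s_k, t_{k+1} = t_{k-1} − q_k·t_k, so r_k = a·s_k + b·t_k at every step:
  q = 2: r = 102, s = 1 − 2·0 = 1, t = 0 − 2·1 = -2  (check: 476·1 + 187·(-2) = 102)
  q = 1: r = 85, s = 0 − 1·1 = -1, t = 1 − 1·(-2) = 3  (check: 476·(-1) + 187·3 = 85)
  q = 1: r = 17, s = 1 − 1·(-1) = 2, t = -2 − 1·3 = -5  (check: 476·2 + 187·(-5) = 17)
The row with r = 17 (the gcd) gives the Bezout coefficients s = 2, t = -5.
Result: 476 · (2) + 187 · (-5) = 17.

gcd(476, 187) = 17; s = 2, t = -5 (check: 476·2 + 187·(-5) = 17).


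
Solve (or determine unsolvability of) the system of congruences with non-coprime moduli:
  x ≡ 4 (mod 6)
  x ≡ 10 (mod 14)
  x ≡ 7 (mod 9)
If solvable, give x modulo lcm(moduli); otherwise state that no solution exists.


Moduli 6, 14, 9 are not pairwise coprime, so CRT works modulo lcm(m_i) when all pairwise compatibility conditions hold.
Pairwise compatibility: gcd(m_i, m_j) must divide a_i - a_j for every pair.
Merge one congruence at a time:
  Start: x ≡ 4 (mod 6).
  Combine with x ≡ 10 (mod 14): gcd(6, 14) = 2; 10 - 4 = 6, which IS divisible by 2, so compatible.
    Write x = 4 + 6·t and substitute into x ≡ 10 (mod 14): 6·t ≡ 10 − 4 = 6 (mod 14).
    Divide the congruence (and modulus) by g = 2: 3·t ≡ 3 (mod 7).
    The inverse of 3 mod 7 is 5 (since 3·5 = 15 = 2·7 + 1), so t ≡ 5·3 = 15 ≡ 1 (mod 7).
    Then x = 4 + 6·1 = 10, valid modulo lcm(6, 14) = 42: x ≡ 10 (mod 42).
  Combine with x ≡ 7 (mod 9): gcd(42, 9) = 3; 7 - 10 = -3, which IS divisible by 3, so compatible.
    Write x = 10 + 42·t and substitute into x ≡ 7 (mod 9): 42·t ≡ 7 − 10 = -3 (mod 9).
    Divide the congruence (and modulus) by g = 3: 14·t ≡ -1 (mod 3).
    Reduce coefficients mod 3: 2·t ≡ 2 (mod 3).
    The inverse of 2 mod 3 is 2 (since 2·2 = 4 = 1·3 + 1), so t ≡ 2·2 = 4 ≡ 1 (mod 3).
    Then x = 10 + 42·1 = 52, valid modulo lcm(42, 9) = 126: x ≡ 52 (mod 126).
Verify: 52 mod 6 = 4, 52 mod 14 = 10, 52 mod 9 = 7.

x ≡ 52 (mod 126).


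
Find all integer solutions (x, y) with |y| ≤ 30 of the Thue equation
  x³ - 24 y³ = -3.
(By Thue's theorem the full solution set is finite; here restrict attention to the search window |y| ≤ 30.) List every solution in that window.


The equation is x³ - 24y³ = -3. For fixed y, x³ = 24·y³ − 3, so a solution requires the RHS to be a perfect cube.
Strategy: iterate y from -30 to 30, compute RHS = 24·y³ − 3, and check whether it is a (positive or negative) perfect cube.
Check small values of y:
  y = 0: RHS = -3 is not a perfect cube.
  y = 1: RHS = 21 is not a perfect cube.
  y = -1: RHS = -27 = (-3)³ ⇒ x = -3 works.
  y = 2: RHS = 189 is not a perfect cube.
  y = -2: RHS = -195 is not a perfect cube.
  y = 3: RHS = 645 is not a perfect cube.
  y = -3: RHS = -651 is not a perfect cube.
Continuing the search up to |y| = 30 finds no further solutions beyond those listed.
Collected solutions: (-3, -1).

Solutions (with |y| ≤ 30): (-3, -1).
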